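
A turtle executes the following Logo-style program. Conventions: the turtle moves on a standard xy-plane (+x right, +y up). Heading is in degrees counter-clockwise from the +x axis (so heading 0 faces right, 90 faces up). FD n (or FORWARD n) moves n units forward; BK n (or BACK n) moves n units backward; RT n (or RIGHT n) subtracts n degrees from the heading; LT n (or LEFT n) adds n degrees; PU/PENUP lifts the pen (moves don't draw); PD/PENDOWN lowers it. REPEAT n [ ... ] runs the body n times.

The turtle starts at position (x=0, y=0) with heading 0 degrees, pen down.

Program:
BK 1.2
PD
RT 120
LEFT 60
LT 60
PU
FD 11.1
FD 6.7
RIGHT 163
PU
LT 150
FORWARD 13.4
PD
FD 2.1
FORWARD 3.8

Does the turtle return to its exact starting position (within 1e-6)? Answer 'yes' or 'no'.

Answer: no

Derivation:
Executing turtle program step by step:
Start: pos=(0,0), heading=0, pen down
BK 1.2: (0,0) -> (-1.2,0) [heading=0, draw]
PD: pen down
RT 120: heading 0 -> 240
LT 60: heading 240 -> 300
LT 60: heading 300 -> 0
PU: pen up
FD 11.1: (-1.2,0) -> (9.9,0) [heading=0, move]
FD 6.7: (9.9,0) -> (16.6,0) [heading=0, move]
RT 163: heading 0 -> 197
PU: pen up
LT 150: heading 197 -> 347
FD 13.4: (16.6,0) -> (29.657,-3.014) [heading=347, move]
PD: pen down
FD 2.1: (29.657,-3.014) -> (31.703,-3.487) [heading=347, draw]
FD 3.8: (31.703,-3.487) -> (35.405,-4.342) [heading=347, draw]
Final: pos=(35.405,-4.342), heading=347, 3 segment(s) drawn

Start position: (0, 0)
Final position: (35.405, -4.342)
Distance = 35.671; >= 1e-6 -> NOT closed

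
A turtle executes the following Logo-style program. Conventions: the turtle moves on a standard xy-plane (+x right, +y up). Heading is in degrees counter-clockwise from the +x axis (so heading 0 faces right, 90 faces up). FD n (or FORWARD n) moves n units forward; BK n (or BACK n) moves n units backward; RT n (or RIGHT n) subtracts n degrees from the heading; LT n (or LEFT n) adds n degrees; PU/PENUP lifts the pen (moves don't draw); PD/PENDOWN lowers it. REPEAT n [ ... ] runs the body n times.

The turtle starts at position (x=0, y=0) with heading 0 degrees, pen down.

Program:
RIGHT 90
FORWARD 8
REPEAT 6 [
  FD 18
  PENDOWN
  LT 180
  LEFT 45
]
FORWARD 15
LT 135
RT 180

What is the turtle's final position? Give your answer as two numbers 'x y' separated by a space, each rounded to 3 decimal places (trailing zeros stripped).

Answer: -9.728 -20.728

Derivation:
Executing turtle program step by step:
Start: pos=(0,0), heading=0, pen down
RT 90: heading 0 -> 270
FD 8: (0,0) -> (0,-8) [heading=270, draw]
REPEAT 6 [
  -- iteration 1/6 --
  FD 18: (0,-8) -> (0,-26) [heading=270, draw]
  PD: pen down
  LT 180: heading 270 -> 90
  LT 45: heading 90 -> 135
  -- iteration 2/6 --
  FD 18: (0,-26) -> (-12.728,-13.272) [heading=135, draw]
  PD: pen down
  LT 180: heading 135 -> 315
  LT 45: heading 315 -> 0
  -- iteration 3/6 --
  FD 18: (-12.728,-13.272) -> (5.272,-13.272) [heading=0, draw]
  PD: pen down
  LT 180: heading 0 -> 180
  LT 45: heading 180 -> 225
  -- iteration 4/6 --
  FD 18: (5.272,-13.272) -> (-7.456,-26) [heading=225, draw]
  PD: pen down
  LT 180: heading 225 -> 45
  LT 45: heading 45 -> 90
  -- iteration 5/6 --
  FD 18: (-7.456,-26) -> (-7.456,-8) [heading=90, draw]
  PD: pen down
  LT 180: heading 90 -> 270
  LT 45: heading 270 -> 315
  -- iteration 6/6 --
  FD 18: (-7.456,-8) -> (5.272,-20.728) [heading=315, draw]
  PD: pen down
  LT 180: heading 315 -> 135
  LT 45: heading 135 -> 180
]
FD 15: (5.272,-20.728) -> (-9.728,-20.728) [heading=180, draw]
LT 135: heading 180 -> 315
RT 180: heading 315 -> 135
Final: pos=(-9.728,-20.728), heading=135, 8 segment(s) drawn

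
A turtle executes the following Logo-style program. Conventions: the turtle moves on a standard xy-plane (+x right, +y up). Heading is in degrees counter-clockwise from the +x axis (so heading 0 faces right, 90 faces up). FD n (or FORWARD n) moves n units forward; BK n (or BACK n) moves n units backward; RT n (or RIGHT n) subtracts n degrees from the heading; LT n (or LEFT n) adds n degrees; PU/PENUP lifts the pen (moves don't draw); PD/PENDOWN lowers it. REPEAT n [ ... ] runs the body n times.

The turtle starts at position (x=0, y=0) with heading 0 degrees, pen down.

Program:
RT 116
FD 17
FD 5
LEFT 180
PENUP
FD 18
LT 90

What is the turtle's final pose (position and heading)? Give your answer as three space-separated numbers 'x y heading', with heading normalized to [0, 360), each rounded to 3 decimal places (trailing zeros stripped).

Executing turtle program step by step:
Start: pos=(0,0), heading=0, pen down
RT 116: heading 0 -> 244
FD 17: (0,0) -> (-7.452,-15.279) [heading=244, draw]
FD 5: (-7.452,-15.279) -> (-9.644,-19.773) [heading=244, draw]
LT 180: heading 244 -> 64
PU: pen up
FD 18: (-9.644,-19.773) -> (-1.753,-3.595) [heading=64, move]
LT 90: heading 64 -> 154
Final: pos=(-1.753,-3.595), heading=154, 2 segment(s) drawn

Answer: -1.753 -3.595 154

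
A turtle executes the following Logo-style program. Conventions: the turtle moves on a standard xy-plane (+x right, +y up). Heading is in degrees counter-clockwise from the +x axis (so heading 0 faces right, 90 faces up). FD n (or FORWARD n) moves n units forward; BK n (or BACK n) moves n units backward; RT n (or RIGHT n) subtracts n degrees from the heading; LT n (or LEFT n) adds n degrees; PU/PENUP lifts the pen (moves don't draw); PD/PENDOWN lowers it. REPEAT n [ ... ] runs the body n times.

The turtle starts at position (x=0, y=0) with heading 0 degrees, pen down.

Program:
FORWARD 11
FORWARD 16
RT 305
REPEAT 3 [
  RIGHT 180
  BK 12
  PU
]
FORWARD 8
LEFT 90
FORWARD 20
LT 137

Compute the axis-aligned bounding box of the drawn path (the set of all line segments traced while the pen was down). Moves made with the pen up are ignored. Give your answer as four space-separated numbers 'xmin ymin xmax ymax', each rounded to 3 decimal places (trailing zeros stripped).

Executing turtle program step by step:
Start: pos=(0,0), heading=0, pen down
FD 11: (0,0) -> (11,0) [heading=0, draw]
FD 16: (11,0) -> (27,0) [heading=0, draw]
RT 305: heading 0 -> 55
REPEAT 3 [
  -- iteration 1/3 --
  RT 180: heading 55 -> 235
  BK 12: (27,0) -> (33.883,9.83) [heading=235, draw]
  PU: pen up
  -- iteration 2/3 --
  RT 180: heading 235 -> 55
  BK 12: (33.883,9.83) -> (27,0) [heading=55, move]
  PU: pen up
  -- iteration 3/3 --
  RT 180: heading 55 -> 235
  BK 12: (27,0) -> (33.883,9.83) [heading=235, move]
  PU: pen up
]
FD 8: (33.883,9.83) -> (29.294,3.277) [heading=235, move]
LT 90: heading 235 -> 325
FD 20: (29.294,3.277) -> (45.677,-8.195) [heading=325, move]
LT 137: heading 325 -> 102
Final: pos=(45.677,-8.195), heading=102, 3 segment(s) drawn

Segment endpoints: x in {0, 11, 27, 33.883}, y in {0, 9.83}
xmin=0, ymin=0, xmax=33.883, ymax=9.83

Answer: 0 0 33.883 9.83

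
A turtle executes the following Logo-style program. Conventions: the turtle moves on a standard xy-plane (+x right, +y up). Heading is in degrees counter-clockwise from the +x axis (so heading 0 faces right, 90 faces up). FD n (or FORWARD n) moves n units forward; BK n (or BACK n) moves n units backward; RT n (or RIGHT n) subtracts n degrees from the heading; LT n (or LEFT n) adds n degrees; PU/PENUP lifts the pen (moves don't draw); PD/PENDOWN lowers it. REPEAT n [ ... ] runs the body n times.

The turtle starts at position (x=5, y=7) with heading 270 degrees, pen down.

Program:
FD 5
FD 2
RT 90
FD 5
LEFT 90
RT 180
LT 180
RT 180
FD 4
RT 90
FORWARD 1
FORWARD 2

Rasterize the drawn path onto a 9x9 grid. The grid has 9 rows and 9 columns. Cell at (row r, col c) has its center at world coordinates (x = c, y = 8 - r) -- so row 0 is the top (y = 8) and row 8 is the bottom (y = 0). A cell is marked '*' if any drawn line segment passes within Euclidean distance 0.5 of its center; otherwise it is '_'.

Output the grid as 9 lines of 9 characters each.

Answer: _________
_____*___
_____*___
_____*___
****_*___
*____*___
*____*___
*____*___
******___

Derivation:
Segment 0: (5,7) -> (5,2)
Segment 1: (5,2) -> (5,0)
Segment 2: (5,0) -> (-0,0)
Segment 3: (-0,0) -> (-0,4)
Segment 4: (-0,4) -> (1,4)
Segment 5: (1,4) -> (3,4)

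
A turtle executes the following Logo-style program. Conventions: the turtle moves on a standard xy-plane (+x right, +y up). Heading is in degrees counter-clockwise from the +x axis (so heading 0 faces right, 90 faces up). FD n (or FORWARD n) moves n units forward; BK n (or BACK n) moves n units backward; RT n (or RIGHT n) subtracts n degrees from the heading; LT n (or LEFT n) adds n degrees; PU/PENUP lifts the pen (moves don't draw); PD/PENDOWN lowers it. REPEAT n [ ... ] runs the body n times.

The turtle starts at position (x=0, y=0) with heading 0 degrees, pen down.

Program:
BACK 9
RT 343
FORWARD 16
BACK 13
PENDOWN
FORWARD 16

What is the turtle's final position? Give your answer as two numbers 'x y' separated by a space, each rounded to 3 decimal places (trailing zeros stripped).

Answer: 9.17 5.555

Derivation:
Executing turtle program step by step:
Start: pos=(0,0), heading=0, pen down
BK 9: (0,0) -> (-9,0) [heading=0, draw]
RT 343: heading 0 -> 17
FD 16: (-9,0) -> (6.301,4.678) [heading=17, draw]
BK 13: (6.301,4.678) -> (-6.131,0.877) [heading=17, draw]
PD: pen down
FD 16: (-6.131,0.877) -> (9.17,5.555) [heading=17, draw]
Final: pos=(9.17,5.555), heading=17, 4 segment(s) drawn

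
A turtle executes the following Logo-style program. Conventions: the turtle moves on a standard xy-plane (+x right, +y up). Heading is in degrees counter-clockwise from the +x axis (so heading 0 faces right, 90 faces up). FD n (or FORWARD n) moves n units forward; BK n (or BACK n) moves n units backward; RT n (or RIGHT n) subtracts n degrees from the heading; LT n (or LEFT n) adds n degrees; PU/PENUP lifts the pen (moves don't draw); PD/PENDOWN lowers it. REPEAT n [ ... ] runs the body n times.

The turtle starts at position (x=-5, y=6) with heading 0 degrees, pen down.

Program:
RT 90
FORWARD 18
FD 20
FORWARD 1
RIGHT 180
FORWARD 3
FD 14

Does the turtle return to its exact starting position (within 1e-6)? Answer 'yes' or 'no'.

Answer: no

Derivation:
Executing turtle program step by step:
Start: pos=(-5,6), heading=0, pen down
RT 90: heading 0 -> 270
FD 18: (-5,6) -> (-5,-12) [heading=270, draw]
FD 20: (-5,-12) -> (-5,-32) [heading=270, draw]
FD 1: (-5,-32) -> (-5,-33) [heading=270, draw]
RT 180: heading 270 -> 90
FD 3: (-5,-33) -> (-5,-30) [heading=90, draw]
FD 14: (-5,-30) -> (-5,-16) [heading=90, draw]
Final: pos=(-5,-16), heading=90, 5 segment(s) drawn

Start position: (-5, 6)
Final position: (-5, -16)
Distance = 22; >= 1e-6 -> NOT closed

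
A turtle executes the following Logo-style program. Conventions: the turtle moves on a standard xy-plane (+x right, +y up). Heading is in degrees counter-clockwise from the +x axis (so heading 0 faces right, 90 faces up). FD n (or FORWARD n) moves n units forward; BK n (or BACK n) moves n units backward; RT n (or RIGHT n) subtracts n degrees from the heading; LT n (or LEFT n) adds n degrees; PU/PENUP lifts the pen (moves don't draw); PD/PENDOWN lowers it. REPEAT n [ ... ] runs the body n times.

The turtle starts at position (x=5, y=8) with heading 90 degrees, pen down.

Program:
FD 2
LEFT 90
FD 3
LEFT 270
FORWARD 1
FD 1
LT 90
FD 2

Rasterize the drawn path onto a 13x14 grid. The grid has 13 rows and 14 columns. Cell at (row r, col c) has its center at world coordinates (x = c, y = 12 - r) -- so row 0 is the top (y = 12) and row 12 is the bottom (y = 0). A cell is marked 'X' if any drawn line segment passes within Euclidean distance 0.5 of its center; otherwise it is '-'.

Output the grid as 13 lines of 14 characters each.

Answer: XXX-----------
--X-----------
--XXXX--------
-----X--------
-----X--------
--------------
--------------
--------------
--------------
--------------
--------------
--------------
--------------

Derivation:
Segment 0: (5,8) -> (5,10)
Segment 1: (5,10) -> (2,10)
Segment 2: (2,10) -> (2,11)
Segment 3: (2,11) -> (2,12)
Segment 4: (2,12) -> (0,12)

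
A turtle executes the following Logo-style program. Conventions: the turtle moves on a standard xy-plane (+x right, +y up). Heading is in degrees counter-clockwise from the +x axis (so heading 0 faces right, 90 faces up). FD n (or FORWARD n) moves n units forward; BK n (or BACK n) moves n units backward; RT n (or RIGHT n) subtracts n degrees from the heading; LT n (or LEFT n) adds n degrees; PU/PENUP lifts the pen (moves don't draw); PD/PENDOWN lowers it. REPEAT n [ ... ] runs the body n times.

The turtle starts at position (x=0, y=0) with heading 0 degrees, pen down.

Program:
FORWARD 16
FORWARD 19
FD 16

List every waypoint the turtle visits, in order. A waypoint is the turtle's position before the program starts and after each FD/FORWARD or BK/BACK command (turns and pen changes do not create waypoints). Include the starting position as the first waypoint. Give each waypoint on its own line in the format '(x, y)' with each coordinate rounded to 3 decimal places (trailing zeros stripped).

Answer: (0, 0)
(16, 0)
(35, 0)
(51, 0)

Derivation:
Executing turtle program step by step:
Start: pos=(0,0), heading=0, pen down
FD 16: (0,0) -> (16,0) [heading=0, draw]
FD 19: (16,0) -> (35,0) [heading=0, draw]
FD 16: (35,0) -> (51,0) [heading=0, draw]
Final: pos=(51,0), heading=0, 3 segment(s) drawn
Waypoints (4 total):
(0, 0)
(16, 0)
(35, 0)
(51, 0)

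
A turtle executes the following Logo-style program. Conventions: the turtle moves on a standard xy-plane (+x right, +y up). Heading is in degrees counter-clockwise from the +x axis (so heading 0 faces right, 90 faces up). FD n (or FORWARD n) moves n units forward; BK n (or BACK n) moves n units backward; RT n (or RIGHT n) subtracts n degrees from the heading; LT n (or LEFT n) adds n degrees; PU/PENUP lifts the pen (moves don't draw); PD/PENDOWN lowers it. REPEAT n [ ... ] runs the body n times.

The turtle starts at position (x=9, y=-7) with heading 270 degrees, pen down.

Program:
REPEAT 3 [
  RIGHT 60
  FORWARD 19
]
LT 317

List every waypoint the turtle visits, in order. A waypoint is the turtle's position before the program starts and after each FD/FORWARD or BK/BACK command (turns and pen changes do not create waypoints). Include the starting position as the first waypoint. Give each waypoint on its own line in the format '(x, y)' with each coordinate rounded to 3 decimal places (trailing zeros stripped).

Answer: (9, -7)
(-7.454, -16.5)
(-23.909, -7)
(-23.909, 12)

Derivation:
Executing turtle program step by step:
Start: pos=(9,-7), heading=270, pen down
REPEAT 3 [
  -- iteration 1/3 --
  RT 60: heading 270 -> 210
  FD 19: (9,-7) -> (-7.454,-16.5) [heading=210, draw]
  -- iteration 2/3 --
  RT 60: heading 210 -> 150
  FD 19: (-7.454,-16.5) -> (-23.909,-7) [heading=150, draw]
  -- iteration 3/3 --
  RT 60: heading 150 -> 90
  FD 19: (-23.909,-7) -> (-23.909,12) [heading=90, draw]
]
LT 317: heading 90 -> 47
Final: pos=(-23.909,12), heading=47, 3 segment(s) drawn
Waypoints (4 total):
(9, -7)
(-7.454, -16.5)
(-23.909, -7)
(-23.909, 12)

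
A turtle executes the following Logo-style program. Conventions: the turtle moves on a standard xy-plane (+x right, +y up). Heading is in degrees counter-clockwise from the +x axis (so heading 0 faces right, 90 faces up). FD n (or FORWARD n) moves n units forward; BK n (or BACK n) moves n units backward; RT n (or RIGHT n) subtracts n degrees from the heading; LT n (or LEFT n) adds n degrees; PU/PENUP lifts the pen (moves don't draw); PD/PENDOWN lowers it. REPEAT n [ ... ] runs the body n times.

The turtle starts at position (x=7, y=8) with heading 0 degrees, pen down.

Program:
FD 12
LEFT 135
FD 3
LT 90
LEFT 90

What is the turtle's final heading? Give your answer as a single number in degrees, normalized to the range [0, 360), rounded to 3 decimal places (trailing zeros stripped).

Answer: 315

Derivation:
Executing turtle program step by step:
Start: pos=(7,8), heading=0, pen down
FD 12: (7,8) -> (19,8) [heading=0, draw]
LT 135: heading 0 -> 135
FD 3: (19,8) -> (16.879,10.121) [heading=135, draw]
LT 90: heading 135 -> 225
LT 90: heading 225 -> 315
Final: pos=(16.879,10.121), heading=315, 2 segment(s) drawn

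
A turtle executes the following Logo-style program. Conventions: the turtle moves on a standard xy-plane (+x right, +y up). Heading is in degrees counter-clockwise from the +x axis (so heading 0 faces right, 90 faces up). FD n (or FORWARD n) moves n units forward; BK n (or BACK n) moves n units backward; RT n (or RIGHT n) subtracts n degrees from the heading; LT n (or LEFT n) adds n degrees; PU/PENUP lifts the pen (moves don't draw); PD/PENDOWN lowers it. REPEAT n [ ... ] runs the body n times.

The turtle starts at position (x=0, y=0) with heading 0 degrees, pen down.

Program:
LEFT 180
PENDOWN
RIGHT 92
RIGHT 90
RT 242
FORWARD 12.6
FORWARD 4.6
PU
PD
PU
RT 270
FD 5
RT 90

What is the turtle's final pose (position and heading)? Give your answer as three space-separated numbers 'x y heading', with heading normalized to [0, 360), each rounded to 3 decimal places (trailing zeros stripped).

Executing turtle program step by step:
Start: pos=(0,0), heading=0, pen down
LT 180: heading 0 -> 180
PD: pen down
RT 92: heading 180 -> 88
RT 90: heading 88 -> 358
RT 242: heading 358 -> 116
FD 12.6: (0,0) -> (-5.523,11.325) [heading=116, draw]
FD 4.6: (-5.523,11.325) -> (-7.54,15.459) [heading=116, draw]
PU: pen up
PD: pen down
PU: pen up
RT 270: heading 116 -> 206
FD 5: (-7.54,15.459) -> (-12.034,13.267) [heading=206, move]
RT 90: heading 206 -> 116
Final: pos=(-12.034,13.267), heading=116, 2 segment(s) drawn

Answer: -12.034 13.267 116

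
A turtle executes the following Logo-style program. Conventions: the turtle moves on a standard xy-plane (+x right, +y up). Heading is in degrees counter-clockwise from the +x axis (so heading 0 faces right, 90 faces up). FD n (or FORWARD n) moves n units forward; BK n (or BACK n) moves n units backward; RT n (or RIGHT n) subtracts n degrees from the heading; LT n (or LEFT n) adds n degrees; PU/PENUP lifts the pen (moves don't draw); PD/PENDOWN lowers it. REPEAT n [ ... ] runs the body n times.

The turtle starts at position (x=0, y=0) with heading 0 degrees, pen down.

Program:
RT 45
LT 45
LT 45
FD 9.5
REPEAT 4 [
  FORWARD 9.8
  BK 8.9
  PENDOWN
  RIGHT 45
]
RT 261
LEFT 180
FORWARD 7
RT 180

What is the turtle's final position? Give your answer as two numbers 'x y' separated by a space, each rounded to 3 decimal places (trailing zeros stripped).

Answer: 3.227 9.932

Derivation:
Executing turtle program step by step:
Start: pos=(0,0), heading=0, pen down
RT 45: heading 0 -> 315
LT 45: heading 315 -> 0
LT 45: heading 0 -> 45
FD 9.5: (0,0) -> (6.718,6.718) [heading=45, draw]
REPEAT 4 [
  -- iteration 1/4 --
  FD 9.8: (6.718,6.718) -> (13.647,13.647) [heading=45, draw]
  BK 8.9: (13.647,13.647) -> (7.354,7.354) [heading=45, draw]
  PD: pen down
  RT 45: heading 45 -> 0
  -- iteration 2/4 --
  FD 9.8: (7.354,7.354) -> (17.154,7.354) [heading=0, draw]
  BK 8.9: (17.154,7.354) -> (8.254,7.354) [heading=0, draw]
  PD: pen down
  RT 45: heading 0 -> 315
  -- iteration 3/4 --
  FD 9.8: (8.254,7.354) -> (15.184,0.424) [heading=315, draw]
  BK 8.9: (15.184,0.424) -> (8.89,6.718) [heading=315, draw]
  PD: pen down
  RT 45: heading 315 -> 270
  -- iteration 4/4 --
  FD 9.8: (8.89,6.718) -> (8.89,-3.082) [heading=270, draw]
  BK 8.9: (8.89,-3.082) -> (8.89,5.818) [heading=270, draw]
  PD: pen down
  RT 45: heading 270 -> 225
]
RT 261: heading 225 -> 324
LT 180: heading 324 -> 144
FD 7: (8.89,5.818) -> (3.227,9.932) [heading=144, draw]
RT 180: heading 144 -> 324
Final: pos=(3.227,9.932), heading=324, 10 segment(s) drawn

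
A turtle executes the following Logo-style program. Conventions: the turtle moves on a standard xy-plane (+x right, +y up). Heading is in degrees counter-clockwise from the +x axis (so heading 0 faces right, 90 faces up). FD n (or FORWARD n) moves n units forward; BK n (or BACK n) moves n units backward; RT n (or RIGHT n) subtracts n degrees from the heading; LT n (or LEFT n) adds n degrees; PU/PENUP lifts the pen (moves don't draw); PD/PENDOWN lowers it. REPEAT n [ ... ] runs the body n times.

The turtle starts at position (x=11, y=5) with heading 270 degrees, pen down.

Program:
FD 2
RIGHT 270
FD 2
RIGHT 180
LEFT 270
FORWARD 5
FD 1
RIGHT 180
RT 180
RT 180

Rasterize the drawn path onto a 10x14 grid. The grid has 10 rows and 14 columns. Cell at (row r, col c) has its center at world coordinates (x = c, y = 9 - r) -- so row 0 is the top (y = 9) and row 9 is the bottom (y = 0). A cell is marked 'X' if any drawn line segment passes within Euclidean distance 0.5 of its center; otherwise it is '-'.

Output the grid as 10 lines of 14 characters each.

Answer: -------------X
-------------X
-------------X
-------------X
-----------X-X
-----------X-X
-----------XXX
--------------
--------------
--------------

Derivation:
Segment 0: (11,5) -> (11,3)
Segment 1: (11,3) -> (13,3)
Segment 2: (13,3) -> (13,8)
Segment 3: (13,8) -> (13,9)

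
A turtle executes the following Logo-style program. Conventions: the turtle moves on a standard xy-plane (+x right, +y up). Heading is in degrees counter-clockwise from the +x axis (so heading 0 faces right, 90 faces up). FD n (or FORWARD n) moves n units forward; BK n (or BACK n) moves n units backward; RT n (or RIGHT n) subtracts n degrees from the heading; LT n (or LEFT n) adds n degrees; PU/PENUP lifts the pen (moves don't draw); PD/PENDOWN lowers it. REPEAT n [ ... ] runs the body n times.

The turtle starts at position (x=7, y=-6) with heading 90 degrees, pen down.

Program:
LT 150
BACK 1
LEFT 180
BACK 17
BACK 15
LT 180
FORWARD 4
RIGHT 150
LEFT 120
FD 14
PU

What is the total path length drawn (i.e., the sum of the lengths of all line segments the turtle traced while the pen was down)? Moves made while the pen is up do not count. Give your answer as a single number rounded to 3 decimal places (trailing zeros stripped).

Answer: 51

Derivation:
Executing turtle program step by step:
Start: pos=(7,-6), heading=90, pen down
LT 150: heading 90 -> 240
BK 1: (7,-6) -> (7.5,-5.134) [heading=240, draw]
LT 180: heading 240 -> 60
BK 17: (7.5,-5.134) -> (-1,-19.856) [heading=60, draw]
BK 15: (-1,-19.856) -> (-8.5,-32.847) [heading=60, draw]
LT 180: heading 60 -> 240
FD 4: (-8.5,-32.847) -> (-10.5,-36.311) [heading=240, draw]
RT 150: heading 240 -> 90
LT 120: heading 90 -> 210
FD 14: (-10.5,-36.311) -> (-22.624,-43.311) [heading=210, draw]
PU: pen up
Final: pos=(-22.624,-43.311), heading=210, 5 segment(s) drawn

Segment lengths:
  seg 1: (7,-6) -> (7.5,-5.134), length = 1
  seg 2: (7.5,-5.134) -> (-1,-19.856), length = 17
  seg 3: (-1,-19.856) -> (-8.5,-32.847), length = 15
  seg 4: (-8.5,-32.847) -> (-10.5,-36.311), length = 4
  seg 5: (-10.5,-36.311) -> (-22.624,-43.311), length = 14
Total = 51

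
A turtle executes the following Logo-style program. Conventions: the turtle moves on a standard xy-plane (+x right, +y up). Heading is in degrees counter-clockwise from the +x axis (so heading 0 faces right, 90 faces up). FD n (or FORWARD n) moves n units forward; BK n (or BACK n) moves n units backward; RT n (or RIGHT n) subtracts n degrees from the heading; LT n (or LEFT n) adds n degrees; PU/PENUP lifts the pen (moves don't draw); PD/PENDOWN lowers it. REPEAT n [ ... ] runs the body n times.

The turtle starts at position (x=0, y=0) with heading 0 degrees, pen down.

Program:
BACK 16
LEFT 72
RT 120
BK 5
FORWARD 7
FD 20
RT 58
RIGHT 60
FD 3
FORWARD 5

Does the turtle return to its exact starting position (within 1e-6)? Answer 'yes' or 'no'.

Answer: no

Derivation:
Executing turtle program step by step:
Start: pos=(0,0), heading=0, pen down
BK 16: (0,0) -> (-16,0) [heading=0, draw]
LT 72: heading 0 -> 72
RT 120: heading 72 -> 312
BK 5: (-16,0) -> (-19.346,3.716) [heading=312, draw]
FD 7: (-19.346,3.716) -> (-14.662,-1.486) [heading=312, draw]
FD 20: (-14.662,-1.486) -> (-1.279,-16.349) [heading=312, draw]
RT 58: heading 312 -> 254
RT 60: heading 254 -> 194
FD 3: (-1.279,-16.349) -> (-4.19,-17.075) [heading=194, draw]
FD 5: (-4.19,-17.075) -> (-9.041,-18.285) [heading=194, draw]
Final: pos=(-9.041,-18.285), heading=194, 6 segment(s) drawn

Start position: (0, 0)
Final position: (-9.041, -18.285)
Distance = 20.398; >= 1e-6 -> NOT closed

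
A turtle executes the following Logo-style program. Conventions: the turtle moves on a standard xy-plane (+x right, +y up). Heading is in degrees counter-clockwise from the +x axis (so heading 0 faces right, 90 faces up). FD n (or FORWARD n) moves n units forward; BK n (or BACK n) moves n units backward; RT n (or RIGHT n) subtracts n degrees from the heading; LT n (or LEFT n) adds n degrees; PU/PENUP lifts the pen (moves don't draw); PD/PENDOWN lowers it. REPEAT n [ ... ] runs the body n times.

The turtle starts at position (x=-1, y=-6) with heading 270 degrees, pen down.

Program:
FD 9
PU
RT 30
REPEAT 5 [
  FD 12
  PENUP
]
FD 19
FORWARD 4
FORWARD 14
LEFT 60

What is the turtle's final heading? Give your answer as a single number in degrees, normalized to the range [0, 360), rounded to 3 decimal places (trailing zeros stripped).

Executing turtle program step by step:
Start: pos=(-1,-6), heading=270, pen down
FD 9: (-1,-6) -> (-1,-15) [heading=270, draw]
PU: pen up
RT 30: heading 270 -> 240
REPEAT 5 [
  -- iteration 1/5 --
  FD 12: (-1,-15) -> (-7,-25.392) [heading=240, move]
  PU: pen up
  -- iteration 2/5 --
  FD 12: (-7,-25.392) -> (-13,-35.785) [heading=240, move]
  PU: pen up
  -- iteration 3/5 --
  FD 12: (-13,-35.785) -> (-19,-46.177) [heading=240, move]
  PU: pen up
  -- iteration 4/5 --
  FD 12: (-19,-46.177) -> (-25,-56.569) [heading=240, move]
  PU: pen up
  -- iteration 5/5 --
  FD 12: (-25,-56.569) -> (-31,-66.962) [heading=240, move]
  PU: pen up
]
FD 19: (-31,-66.962) -> (-40.5,-83.416) [heading=240, move]
FD 4: (-40.5,-83.416) -> (-42.5,-86.88) [heading=240, move]
FD 14: (-42.5,-86.88) -> (-49.5,-99.004) [heading=240, move]
LT 60: heading 240 -> 300
Final: pos=(-49.5,-99.004), heading=300, 1 segment(s) drawn

Answer: 300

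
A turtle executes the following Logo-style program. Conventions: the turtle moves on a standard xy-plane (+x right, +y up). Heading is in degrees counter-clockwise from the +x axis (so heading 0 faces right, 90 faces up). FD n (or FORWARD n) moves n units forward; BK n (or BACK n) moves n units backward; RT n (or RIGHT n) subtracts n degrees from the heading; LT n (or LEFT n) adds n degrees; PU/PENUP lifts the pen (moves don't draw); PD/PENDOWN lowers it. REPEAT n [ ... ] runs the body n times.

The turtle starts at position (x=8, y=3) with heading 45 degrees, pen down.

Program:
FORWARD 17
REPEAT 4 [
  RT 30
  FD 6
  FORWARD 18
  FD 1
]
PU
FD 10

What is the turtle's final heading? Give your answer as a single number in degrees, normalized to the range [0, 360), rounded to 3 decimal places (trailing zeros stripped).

Answer: 285

Derivation:
Executing turtle program step by step:
Start: pos=(8,3), heading=45, pen down
FD 17: (8,3) -> (20.021,15.021) [heading=45, draw]
REPEAT 4 [
  -- iteration 1/4 --
  RT 30: heading 45 -> 15
  FD 6: (20.021,15.021) -> (25.816,16.574) [heading=15, draw]
  FD 18: (25.816,16.574) -> (43.203,21.232) [heading=15, draw]
  FD 1: (43.203,21.232) -> (44.169,21.491) [heading=15, draw]
  -- iteration 2/4 --
  RT 30: heading 15 -> 345
  FD 6: (44.169,21.491) -> (49.965,19.938) [heading=345, draw]
  FD 18: (49.965,19.938) -> (67.351,15.28) [heading=345, draw]
  FD 1: (67.351,15.28) -> (68.317,15.021) [heading=345, draw]
  -- iteration 3/4 --
  RT 30: heading 345 -> 315
  FD 6: (68.317,15.021) -> (72.56,10.778) [heading=315, draw]
  FD 18: (72.56,10.778) -> (85.288,-1.95) [heading=315, draw]
  FD 1: (85.288,-1.95) -> (85.995,-2.657) [heading=315, draw]
  -- iteration 4/4 --
  RT 30: heading 315 -> 285
  FD 6: (85.995,-2.657) -> (87.548,-8.452) [heading=285, draw]
  FD 18: (87.548,-8.452) -> (92.206,-25.839) [heading=285, draw]
  FD 1: (92.206,-25.839) -> (92.465,-26.805) [heading=285, draw]
]
PU: pen up
FD 10: (92.465,-26.805) -> (95.053,-36.464) [heading=285, move]
Final: pos=(95.053,-36.464), heading=285, 13 segment(s) drawn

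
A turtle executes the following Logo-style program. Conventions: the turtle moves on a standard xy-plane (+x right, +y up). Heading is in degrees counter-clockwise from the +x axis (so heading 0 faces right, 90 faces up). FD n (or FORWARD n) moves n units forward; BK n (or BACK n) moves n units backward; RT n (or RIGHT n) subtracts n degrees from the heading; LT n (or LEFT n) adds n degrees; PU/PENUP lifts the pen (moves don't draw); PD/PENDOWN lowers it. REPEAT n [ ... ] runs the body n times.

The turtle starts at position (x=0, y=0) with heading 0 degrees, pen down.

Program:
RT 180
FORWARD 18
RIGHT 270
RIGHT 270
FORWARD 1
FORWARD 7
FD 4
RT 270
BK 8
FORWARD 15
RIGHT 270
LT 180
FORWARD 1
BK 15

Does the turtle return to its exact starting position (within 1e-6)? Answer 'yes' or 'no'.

Executing turtle program step by step:
Start: pos=(0,0), heading=0, pen down
RT 180: heading 0 -> 180
FD 18: (0,0) -> (-18,0) [heading=180, draw]
RT 270: heading 180 -> 270
RT 270: heading 270 -> 0
FD 1: (-18,0) -> (-17,0) [heading=0, draw]
FD 7: (-17,0) -> (-10,0) [heading=0, draw]
FD 4: (-10,0) -> (-6,0) [heading=0, draw]
RT 270: heading 0 -> 90
BK 8: (-6,0) -> (-6,-8) [heading=90, draw]
FD 15: (-6,-8) -> (-6,7) [heading=90, draw]
RT 270: heading 90 -> 180
LT 180: heading 180 -> 0
FD 1: (-6,7) -> (-5,7) [heading=0, draw]
BK 15: (-5,7) -> (-20,7) [heading=0, draw]
Final: pos=(-20,7), heading=0, 8 segment(s) drawn

Start position: (0, 0)
Final position: (-20, 7)
Distance = 21.19; >= 1e-6 -> NOT closed

Answer: no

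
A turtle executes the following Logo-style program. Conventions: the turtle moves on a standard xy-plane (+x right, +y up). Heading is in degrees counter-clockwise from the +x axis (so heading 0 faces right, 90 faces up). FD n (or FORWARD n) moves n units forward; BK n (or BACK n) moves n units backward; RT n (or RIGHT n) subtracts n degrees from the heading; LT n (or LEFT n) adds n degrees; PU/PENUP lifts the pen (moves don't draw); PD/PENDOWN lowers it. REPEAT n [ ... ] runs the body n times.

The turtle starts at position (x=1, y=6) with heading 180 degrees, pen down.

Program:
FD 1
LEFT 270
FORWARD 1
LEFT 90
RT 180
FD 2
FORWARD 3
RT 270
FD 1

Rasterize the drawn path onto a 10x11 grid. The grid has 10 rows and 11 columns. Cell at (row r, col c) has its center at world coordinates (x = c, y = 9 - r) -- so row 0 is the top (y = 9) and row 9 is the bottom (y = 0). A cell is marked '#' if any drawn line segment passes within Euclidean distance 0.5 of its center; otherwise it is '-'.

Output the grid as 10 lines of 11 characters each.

Segment 0: (1,6) -> (0,6)
Segment 1: (0,6) -> (0,7)
Segment 2: (0,7) -> (2,7)
Segment 3: (2,7) -> (5,7)
Segment 4: (5,7) -> (5,8)

Answer: -----------
-----#-----
######-----
##---------
-----------
-----------
-----------
-----------
-----------
-----------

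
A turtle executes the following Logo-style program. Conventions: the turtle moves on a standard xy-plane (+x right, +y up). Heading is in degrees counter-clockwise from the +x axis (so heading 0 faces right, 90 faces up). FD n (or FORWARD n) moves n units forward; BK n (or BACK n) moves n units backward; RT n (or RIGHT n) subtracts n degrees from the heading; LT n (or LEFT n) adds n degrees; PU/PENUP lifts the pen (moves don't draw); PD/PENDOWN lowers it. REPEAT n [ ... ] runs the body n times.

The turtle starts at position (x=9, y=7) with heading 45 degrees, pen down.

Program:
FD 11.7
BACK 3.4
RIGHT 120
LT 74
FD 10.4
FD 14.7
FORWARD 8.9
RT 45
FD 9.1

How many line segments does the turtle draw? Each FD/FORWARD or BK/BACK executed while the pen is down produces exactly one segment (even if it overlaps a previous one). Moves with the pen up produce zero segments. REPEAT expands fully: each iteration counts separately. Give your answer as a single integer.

Executing turtle program step by step:
Start: pos=(9,7), heading=45, pen down
FD 11.7: (9,7) -> (17.273,15.273) [heading=45, draw]
BK 3.4: (17.273,15.273) -> (14.869,12.869) [heading=45, draw]
RT 120: heading 45 -> 285
LT 74: heading 285 -> 359
FD 10.4: (14.869,12.869) -> (25.267,12.687) [heading=359, draw]
FD 14.7: (25.267,12.687) -> (39.965,12.431) [heading=359, draw]
FD 8.9: (39.965,12.431) -> (48.864,12.276) [heading=359, draw]
RT 45: heading 359 -> 314
FD 9.1: (48.864,12.276) -> (55.185,5.73) [heading=314, draw]
Final: pos=(55.185,5.73), heading=314, 6 segment(s) drawn
Segments drawn: 6

Answer: 6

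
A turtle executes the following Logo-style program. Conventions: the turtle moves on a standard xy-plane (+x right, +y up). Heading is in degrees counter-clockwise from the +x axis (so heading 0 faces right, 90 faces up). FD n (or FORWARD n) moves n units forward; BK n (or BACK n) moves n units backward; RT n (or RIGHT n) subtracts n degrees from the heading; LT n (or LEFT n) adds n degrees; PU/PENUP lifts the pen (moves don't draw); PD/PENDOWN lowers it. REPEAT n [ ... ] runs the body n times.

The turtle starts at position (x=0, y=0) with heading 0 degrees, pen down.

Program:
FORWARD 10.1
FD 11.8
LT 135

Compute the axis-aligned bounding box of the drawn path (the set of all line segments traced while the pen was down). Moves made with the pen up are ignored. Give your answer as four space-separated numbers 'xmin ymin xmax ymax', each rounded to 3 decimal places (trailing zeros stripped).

Answer: 0 0 21.9 0

Derivation:
Executing turtle program step by step:
Start: pos=(0,0), heading=0, pen down
FD 10.1: (0,0) -> (10.1,0) [heading=0, draw]
FD 11.8: (10.1,0) -> (21.9,0) [heading=0, draw]
LT 135: heading 0 -> 135
Final: pos=(21.9,0), heading=135, 2 segment(s) drawn

Segment endpoints: x in {0, 10.1, 21.9}, y in {0}
xmin=0, ymin=0, xmax=21.9, ymax=0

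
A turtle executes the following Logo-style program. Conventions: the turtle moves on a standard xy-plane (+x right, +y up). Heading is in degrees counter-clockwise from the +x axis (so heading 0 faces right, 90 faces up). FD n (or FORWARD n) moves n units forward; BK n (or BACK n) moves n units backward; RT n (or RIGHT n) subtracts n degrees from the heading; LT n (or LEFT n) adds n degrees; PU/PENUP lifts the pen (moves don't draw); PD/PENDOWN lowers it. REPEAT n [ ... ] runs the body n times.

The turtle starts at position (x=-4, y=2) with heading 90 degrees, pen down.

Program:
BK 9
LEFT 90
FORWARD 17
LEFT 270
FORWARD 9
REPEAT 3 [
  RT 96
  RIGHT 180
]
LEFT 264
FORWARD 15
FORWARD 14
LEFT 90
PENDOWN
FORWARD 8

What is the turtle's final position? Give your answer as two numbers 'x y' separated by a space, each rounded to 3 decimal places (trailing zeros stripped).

Executing turtle program step by step:
Start: pos=(-4,2), heading=90, pen down
BK 9: (-4,2) -> (-4,-7) [heading=90, draw]
LT 90: heading 90 -> 180
FD 17: (-4,-7) -> (-21,-7) [heading=180, draw]
LT 270: heading 180 -> 90
FD 9: (-21,-7) -> (-21,2) [heading=90, draw]
REPEAT 3 [
  -- iteration 1/3 --
  RT 96: heading 90 -> 354
  RT 180: heading 354 -> 174
  -- iteration 2/3 --
  RT 96: heading 174 -> 78
  RT 180: heading 78 -> 258
  -- iteration 3/3 --
  RT 96: heading 258 -> 162
  RT 180: heading 162 -> 342
]
LT 264: heading 342 -> 246
FD 15: (-21,2) -> (-27.101,-11.703) [heading=246, draw]
FD 14: (-27.101,-11.703) -> (-32.795,-24.493) [heading=246, draw]
LT 90: heading 246 -> 336
PD: pen down
FD 8: (-32.795,-24.493) -> (-25.487,-27.747) [heading=336, draw]
Final: pos=(-25.487,-27.747), heading=336, 6 segment(s) drawn

Answer: -25.487 -27.747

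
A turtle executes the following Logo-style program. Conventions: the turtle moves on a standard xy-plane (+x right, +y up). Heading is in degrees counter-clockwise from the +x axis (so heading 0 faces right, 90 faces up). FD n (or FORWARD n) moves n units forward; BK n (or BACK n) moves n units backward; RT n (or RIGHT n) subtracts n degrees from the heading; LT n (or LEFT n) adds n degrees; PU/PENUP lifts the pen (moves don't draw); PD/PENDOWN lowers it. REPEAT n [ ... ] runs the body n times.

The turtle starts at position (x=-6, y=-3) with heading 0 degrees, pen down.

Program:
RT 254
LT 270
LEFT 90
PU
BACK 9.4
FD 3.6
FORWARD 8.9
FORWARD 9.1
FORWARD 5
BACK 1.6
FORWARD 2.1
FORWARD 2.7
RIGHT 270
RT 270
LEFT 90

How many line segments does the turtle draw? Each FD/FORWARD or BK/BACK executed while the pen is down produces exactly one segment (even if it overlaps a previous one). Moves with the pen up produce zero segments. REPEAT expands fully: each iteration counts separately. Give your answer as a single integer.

Answer: 0

Derivation:
Executing turtle program step by step:
Start: pos=(-6,-3), heading=0, pen down
RT 254: heading 0 -> 106
LT 270: heading 106 -> 16
LT 90: heading 16 -> 106
PU: pen up
BK 9.4: (-6,-3) -> (-3.409,-12.036) [heading=106, move]
FD 3.6: (-3.409,-12.036) -> (-4.401,-8.575) [heading=106, move]
FD 8.9: (-4.401,-8.575) -> (-6.854,-0.02) [heading=106, move]
FD 9.1: (-6.854,-0.02) -> (-9.363,8.727) [heading=106, move]
FD 5: (-9.363,8.727) -> (-10.741,13.534) [heading=106, move]
BK 1.6: (-10.741,13.534) -> (-10.3,11.996) [heading=106, move]
FD 2.1: (-10.3,11.996) -> (-10.879,14.014) [heading=106, move]
FD 2.7: (-10.879,14.014) -> (-11.623,16.61) [heading=106, move]
RT 270: heading 106 -> 196
RT 270: heading 196 -> 286
LT 90: heading 286 -> 16
Final: pos=(-11.623,16.61), heading=16, 0 segment(s) drawn
Segments drawn: 0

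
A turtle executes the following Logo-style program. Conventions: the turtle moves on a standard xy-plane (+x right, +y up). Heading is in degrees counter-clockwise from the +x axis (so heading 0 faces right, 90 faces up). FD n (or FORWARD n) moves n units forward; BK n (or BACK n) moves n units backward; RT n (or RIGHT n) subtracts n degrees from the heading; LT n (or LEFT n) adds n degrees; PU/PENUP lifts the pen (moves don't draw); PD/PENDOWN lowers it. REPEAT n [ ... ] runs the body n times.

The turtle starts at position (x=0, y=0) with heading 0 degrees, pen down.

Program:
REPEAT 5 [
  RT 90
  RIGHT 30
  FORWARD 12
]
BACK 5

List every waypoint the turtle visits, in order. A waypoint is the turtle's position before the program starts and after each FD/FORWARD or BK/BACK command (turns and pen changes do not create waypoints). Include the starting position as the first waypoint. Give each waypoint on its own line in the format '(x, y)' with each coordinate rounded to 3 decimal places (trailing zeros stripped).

Answer: (0, 0)
(-6, -10.392)
(-12, 0)
(0, 0)
(-6, -10.392)
(-12, 0)
(-9.5, -4.33)

Derivation:
Executing turtle program step by step:
Start: pos=(0,0), heading=0, pen down
REPEAT 5 [
  -- iteration 1/5 --
  RT 90: heading 0 -> 270
  RT 30: heading 270 -> 240
  FD 12: (0,0) -> (-6,-10.392) [heading=240, draw]
  -- iteration 2/5 --
  RT 90: heading 240 -> 150
  RT 30: heading 150 -> 120
  FD 12: (-6,-10.392) -> (-12,0) [heading=120, draw]
  -- iteration 3/5 --
  RT 90: heading 120 -> 30
  RT 30: heading 30 -> 0
  FD 12: (-12,0) -> (0,0) [heading=0, draw]
  -- iteration 4/5 --
  RT 90: heading 0 -> 270
  RT 30: heading 270 -> 240
  FD 12: (0,0) -> (-6,-10.392) [heading=240, draw]
  -- iteration 5/5 --
  RT 90: heading 240 -> 150
  RT 30: heading 150 -> 120
  FD 12: (-6,-10.392) -> (-12,0) [heading=120, draw]
]
BK 5: (-12,0) -> (-9.5,-4.33) [heading=120, draw]
Final: pos=(-9.5,-4.33), heading=120, 6 segment(s) drawn
Waypoints (7 total):
(0, 0)
(-6, -10.392)
(-12, 0)
(0, 0)
(-6, -10.392)
(-12, 0)
(-9.5, -4.33)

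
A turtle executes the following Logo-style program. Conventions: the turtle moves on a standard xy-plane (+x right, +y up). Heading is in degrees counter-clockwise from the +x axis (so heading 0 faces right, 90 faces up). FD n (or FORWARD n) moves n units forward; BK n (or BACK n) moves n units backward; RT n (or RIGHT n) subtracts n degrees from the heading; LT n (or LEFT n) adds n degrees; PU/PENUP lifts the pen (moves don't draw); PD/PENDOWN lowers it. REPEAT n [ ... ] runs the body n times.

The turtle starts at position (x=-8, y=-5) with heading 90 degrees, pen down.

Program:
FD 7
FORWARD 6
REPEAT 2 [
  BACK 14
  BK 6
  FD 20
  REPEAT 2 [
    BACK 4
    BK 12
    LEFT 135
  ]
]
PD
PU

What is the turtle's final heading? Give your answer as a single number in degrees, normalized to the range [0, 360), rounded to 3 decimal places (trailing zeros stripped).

Answer: 270

Derivation:
Executing turtle program step by step:
Start: pos=(-8,-5), heading=90, pen down
FD 7: (-8,-5) -> (-8,2) [heading=90, draw]
FD 6: (-8,2) -> (-8,8) [heading=90, draw]
REPEAT 2 [
  -- iteration 1/2 --
  BK 14: (-8,8) -> (-8,-6) [heading=90, draw]
  BK 6: (-8,-6) -> (-8,-12) [heading=90, draw]
  FD 20: (-8,-12) -> (-8,8) [heading=90, draw]
  REPEAT 2 [
    -- iteration 1/2 --
    BK 4: (-8,8) -> (-8,4) [heading=90, draw]
    BK 12: (-8,4) -> (-8,-8) [heading=90, draw]
    LT 135: heading 90 -> 225
    -- iteration 2/2 --
    BK 4: (-8,-8) -> (-5.172,-5.172) [heading=225, draw]
    BK 12: (-5.172,-5.172) -> (3.314,3.314) [heading=225, draw]
    LT 135: heading 225 -> 0
  ]
  -- iteration 2/2 --
  BK 14: (3.314,3.314) -> (-10.686,3.314) [heading=0, draw]
  BK 6: (-10.686,3.314) -> (-16.686,3.314) [heading=0, draw]
  FD 20: (-16.686,3.314) -> (3.314,3.314) [heading=0, draw]
  REPEAT 2 [
    -- iteration 1/2 --
    BK 4: (3.314,3.314) -> (-0.686,3.314) [heading=0, draw]
    BK 12: (-0.686,3.314) -> (-12.686,3.314) [heading=0, draw]
    LT 135: heading 0 -> 135
    -- iteration 2/2 --
    BK 4: (-12.686,3.314) -> (-9.858,0.485) [heading=135, draw]
    BK 12: (-9.858,0.485) -> (-1.373,-8) [heading=135, draw]
    LT 135: heading 135 -> 270
  ]
]
PD: pen down
PU: pen up
Final: pos=(-1.373,-8), heading=270, 16 segment(s) drawn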